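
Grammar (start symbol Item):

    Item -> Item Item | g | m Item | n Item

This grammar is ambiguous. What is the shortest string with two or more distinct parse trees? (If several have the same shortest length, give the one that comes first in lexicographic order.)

g g g

length 1: no string has ≥2 trees
length 2: no string has ≥2 trees
length 3: g g g has 2 parse trees

Two derivations of g g g:
  Item ⇒ Item Item ⇒ Item Item Item ⇒ g Item Item ⇒ g g Item ⇒ g g g
  Item ⇒ Item Item ⇒ g Item ⇒ g Item Item ⇒ g g Item ⇒ g g g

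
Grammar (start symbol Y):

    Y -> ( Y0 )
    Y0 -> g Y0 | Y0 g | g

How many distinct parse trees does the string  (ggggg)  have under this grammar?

16

Parse trees for (ggggg) (showing first 6 of 16):
  [Y ( [Y0 g [Y0 g [Y0 g [Y0 g [Y0 g]]]]] )]
  [Y ( [Y0 g [Y0 g [Y0 g [Y0 [Y0 g] g]]]] )]
  [Y ( [Y0 g [Y0 g [Y0 [Y0 g [Y0 g]] g]]] )]
  [Y ( [Y0 g [Y0 g [Y0 [Y0 [Y0 g] g] g]]] )]
  [Y ( [Y0 g [Y0 [Y0 g [Y0 g [Y0 g]]] g]] )]
  [Y ( [Y0 g [Y0 [Y0 g [Y0 [Y0 g] g]] g]] )]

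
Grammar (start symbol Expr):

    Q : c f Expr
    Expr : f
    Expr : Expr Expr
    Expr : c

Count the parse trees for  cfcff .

Parse trees for cfcff (showing first 6 of 14):
  [Expr [Expr c] [Expr [Expr f] [Expr [Expr c] [Expr [Expr f] [Expr f]]]]]
  [Expr [Expr c] [Expr [Expr f] [Expr [Expr [Expr c] [Expr f]] [Expr f]]]]
  [Expr [Expr c] [Expr [Expr [Expr f] [Expr c]] [Expr [Expr f] [Expr f]]]]
  [Expr [Expr c] [Expr [Expr [Expr f] [Expr [Expr c] [Expr f]]] [Expr f]]]
  [Expr [Expr c] [Expr [Expr [Expr [Expr f] [Expr c]] [Expr f]] [Expr f]]]
  [Expr [Expr [Expr c] [Expr f]] [Expr [Expr c] [Expr [Expr f] [Expr f]]]]

14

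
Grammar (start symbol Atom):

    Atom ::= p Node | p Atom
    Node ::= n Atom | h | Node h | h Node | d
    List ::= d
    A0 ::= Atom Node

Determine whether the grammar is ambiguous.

Ambiguous

Witness: p h h

Derivation 1: Atom ⇒ p Node ⇒ p Node h ⇒ p h h
Derivation 2: Atom ⇒ p Node ⇒ p h Node ⇒ p h h

Two distinct leftmost derivations for the same string.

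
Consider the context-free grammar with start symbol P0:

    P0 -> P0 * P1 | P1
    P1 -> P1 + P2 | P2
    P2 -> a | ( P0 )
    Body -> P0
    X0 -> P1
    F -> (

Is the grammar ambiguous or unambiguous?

Unambiguous

Only P0, P1, P2 are reachable from P0; ignoring the rest: P0 → P0 * P1 | P1  ;  P1 → P1 + P2 | P2  — a left-associative chain with P2 at the bottom. Each string factors uniquely by precedence.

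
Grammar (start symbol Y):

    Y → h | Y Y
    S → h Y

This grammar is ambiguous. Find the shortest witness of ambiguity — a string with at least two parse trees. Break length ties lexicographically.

length 1: no string has ≥2 trees
length 2: no string has ≥2 trees
length 3: h h h has 2 parse trees

Two derivations of h h h:
  Y ⇒ Y Y ⇒ h Y ⇒ h Y Y ⇒ h h Y ⇒ h h h
  Y ⇒ Y Y ⇒ Y Y Y ⇒ h Y Y ⇒ h h Y ⇒ h h h

h h h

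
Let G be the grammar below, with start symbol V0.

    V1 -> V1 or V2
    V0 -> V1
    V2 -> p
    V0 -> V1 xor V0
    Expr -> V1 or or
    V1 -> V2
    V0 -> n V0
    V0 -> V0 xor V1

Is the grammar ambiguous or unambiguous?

Ambiguous

Witness: p xor p

Derivation 1: V0 ⇒ V1 xor V0 ⇒ V2 xor V0 ⇒ p xor V0 ⇒ p xor V1 ⇒ p xor V2 ⇒ p xor p
Derivation 2: V0 ⇒ V0 xor V1 ⇒ V1 xor V1 ⇒ V2 xor V1 ⇒ p xor V1 ⇒ p xor V2 ⇒ p xor p

Two distinct leftmost derivations for the same string.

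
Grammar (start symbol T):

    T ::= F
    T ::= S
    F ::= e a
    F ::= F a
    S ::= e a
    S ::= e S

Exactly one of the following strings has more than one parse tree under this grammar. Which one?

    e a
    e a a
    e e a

e a

e a: 2 trees
e a a: 1 tree
e e a: 1 tree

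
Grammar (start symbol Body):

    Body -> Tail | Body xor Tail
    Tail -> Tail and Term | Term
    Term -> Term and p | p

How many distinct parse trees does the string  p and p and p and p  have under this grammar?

Parse trees for p and p and p and p:
  [Body [Tail [Tail [Term p]] and [Term [Term [Term p] and p] and p]]]
  [Body [Tail [Tail [Tail [Term p]] and [Term p]] and [Term [Term p] and p]]]
  [Body [Tail [Tail [Term [Term p] and p]] and [Term [Term p] and p]]]
  [Body [Tail [Tail [Tail [Term p]] and [Term [Term p] and p]] and [Term p]]]
  [Body [Tail [Tail [Tail [Tail [Term p]] and [Term p]] and [Term p]] and [Term p]]]
  [Body [Tail [Tail [Tail [Term [Term p] and p]] and [Term p]] and [Term p]]]
  [Body [Tail [Tail [Term [Term [Term p] and p] and p]] and [Term p]]]
  [Body [Tail [Term [Term [Term [Term p] and p] and p] and p]]]

8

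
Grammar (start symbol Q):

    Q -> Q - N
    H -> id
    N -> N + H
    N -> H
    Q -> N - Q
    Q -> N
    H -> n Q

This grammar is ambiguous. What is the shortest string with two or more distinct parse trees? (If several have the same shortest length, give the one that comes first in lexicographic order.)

id - id

length 1: no string has ≥2 trees
length 2: no string has ≥2 trees
length 3: id - id has 2 parse trees

Two derivations of id - id:
  Q ⇒ Q - N ⇒ N - N ⇒ H - N ⇒ id - N ⇒ id - H ⇒ id - id
  Q ⇒ N - Q ⇒ H - Q ⇒ id - Q ⇒ id - N ⇒ id - H ⇒ id - id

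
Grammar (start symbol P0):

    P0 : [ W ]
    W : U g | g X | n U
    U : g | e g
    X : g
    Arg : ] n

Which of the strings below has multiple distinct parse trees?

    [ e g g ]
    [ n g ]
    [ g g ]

[ e g g ]: 1 tree
[ n g ]: 1 tree
[ g g ]: 2 trees

[ g g ]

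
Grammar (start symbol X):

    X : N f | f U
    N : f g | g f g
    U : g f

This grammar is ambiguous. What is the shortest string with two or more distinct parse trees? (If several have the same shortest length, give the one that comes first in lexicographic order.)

f g f

length 3: f g f has 2 parse trees

Two derivations of f g f:
  X ⇒ N f ⇒ f g f
  X ⇒ f U ⇒ f g f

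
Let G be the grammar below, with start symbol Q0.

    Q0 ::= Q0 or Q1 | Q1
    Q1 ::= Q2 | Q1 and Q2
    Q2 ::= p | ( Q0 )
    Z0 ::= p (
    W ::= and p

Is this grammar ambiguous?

Unambiguous

Only Q0, Q1, Q2 are reachable from Q0; ignoring the rest: The grammar is stratified — Q0 handles 'or' (left-recursive), Q1 handles 'and', Q2 atoms. Each operator has a fixed associativity and precedence level, so every string has one parse.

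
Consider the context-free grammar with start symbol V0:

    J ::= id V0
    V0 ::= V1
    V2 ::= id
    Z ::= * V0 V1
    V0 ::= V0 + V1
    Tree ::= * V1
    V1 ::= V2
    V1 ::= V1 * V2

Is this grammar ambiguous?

Unambiguous

Only V0, V1, V2 are reachable from V0; ignoring the rest: This is a standard precedence ladder (V0 over V1 over V2), with each level left-recursive on its own operator ('+' at V0, '*' at V1). That structure is LR(1), hence unambiguous.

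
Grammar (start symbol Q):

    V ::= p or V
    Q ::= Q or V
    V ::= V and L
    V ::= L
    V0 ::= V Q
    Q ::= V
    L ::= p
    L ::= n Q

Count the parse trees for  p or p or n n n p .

Parse trees for p or p or n n n p:
  [Q [Q [V [L p]]] or [V p or [V [L n [Q [V [L n [Q [V [L n [Q [V [L p]]]]]]]]]]]]]
  [Q [Q [Q [V [L p]]] or [V [L p]]] or [V [L n [Q [V [L n [Q [V [L n [Q [V [L p]]]]]]]]]]]]
  [Q [Q [V p or [V [L p]]]] or [V [L n [Q [V [L n [Q [V [L n [Q [V [L p]]]]]]]]]]]]
  [Q [V p or [V p or [V [L n [Q [V [L n [Q [V [L n [Q [V [L p]]]]]]]]]]]]]]

4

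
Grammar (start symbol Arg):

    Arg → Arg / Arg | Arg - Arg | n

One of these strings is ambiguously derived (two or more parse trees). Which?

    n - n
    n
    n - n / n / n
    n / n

n - n: 1 tree
n: 1 tree
n - n / n / n: 5 trees
n / n: 1 tree

n - n / n / n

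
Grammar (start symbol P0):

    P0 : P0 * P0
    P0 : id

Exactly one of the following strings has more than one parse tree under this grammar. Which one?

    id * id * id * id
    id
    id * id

id * id * id * id: 5 trees
id: 1 tree
id * id: 1 tree

id * id * id * id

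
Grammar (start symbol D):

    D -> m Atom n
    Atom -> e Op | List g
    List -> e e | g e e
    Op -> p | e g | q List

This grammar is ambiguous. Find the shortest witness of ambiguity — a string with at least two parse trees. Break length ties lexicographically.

length 4: no string has ≥2 trees
length 5: m e e g n has 2 parse trees

Two derivations of m e e g n:
  D ⇒ m Atom n ⇒ m e Op n ⇒ m e e g n
  D ⇒ m Atom n ⇒ m List g n ⇒ m e e g n

m e e g n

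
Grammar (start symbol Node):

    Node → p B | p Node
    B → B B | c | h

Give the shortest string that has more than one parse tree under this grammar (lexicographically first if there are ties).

p c c c

length 2: no string has ≥2 trees
length 3: no string has ≥2 trees
length 4: p c c c has 2 parse trees

Two derivations of p c c c:
  Node ⇒ p B ⇒ p B B ⇒ p B B B ⇒ p c B B ⇒ p c c B ⇒ p c c c
  Node ⇒ p B ⇒ p B B ⇒ p c B ⇒ p c B B ⇒ p c c B ⇒ p c c c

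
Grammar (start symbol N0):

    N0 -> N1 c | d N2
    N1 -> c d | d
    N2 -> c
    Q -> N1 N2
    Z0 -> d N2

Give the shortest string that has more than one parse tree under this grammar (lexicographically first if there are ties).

d c

length 2: d c has 2 parse trees

Two derivations of d c:
  N0 ⇒ N1 c ⇒ d c
  N0 ⇒ d N2 ⇒ d c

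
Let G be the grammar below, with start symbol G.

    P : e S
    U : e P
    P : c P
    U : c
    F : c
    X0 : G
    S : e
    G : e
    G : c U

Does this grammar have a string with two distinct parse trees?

Unambiguous

(X0, F are unreachable from G, so their rules don't affect L(G).) Each reachable nonterminal has at most one production per leading terminal, and all productions are right-linear; the derivation is determined token-by-token.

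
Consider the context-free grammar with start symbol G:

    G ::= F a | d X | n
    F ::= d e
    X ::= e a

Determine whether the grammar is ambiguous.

Witness: d e a

Derivation 1: G ⇒ F a ⇒ d e a
Derivation 2: G ⇒ d X ⇒ d e a

Two distinct leftmost derivations for the same string.

Ambiguous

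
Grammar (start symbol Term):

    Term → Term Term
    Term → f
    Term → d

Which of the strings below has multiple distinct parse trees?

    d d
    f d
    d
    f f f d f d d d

d d: 1 tree
f d: 1 tree
d: 1 tree
f f f d f d d d: 429 trees

f f f d f d d d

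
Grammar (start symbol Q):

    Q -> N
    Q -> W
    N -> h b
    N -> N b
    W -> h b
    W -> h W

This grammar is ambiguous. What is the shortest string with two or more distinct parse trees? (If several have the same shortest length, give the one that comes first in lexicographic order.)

length 2: h b has 2 parse trees

Two derivations of h b:
  Q ⇒ N ⇒ h b
  Q ⇒ W ⇒ h b

h b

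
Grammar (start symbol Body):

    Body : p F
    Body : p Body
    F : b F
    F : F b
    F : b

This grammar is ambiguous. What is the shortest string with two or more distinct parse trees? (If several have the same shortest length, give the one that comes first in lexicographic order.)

length 2: no string has ≥2 trees
length 3: p b b has 2 parse trees

Two derivations of p b b:
  Body ⇒ p F ⇒ p b F ⇒ p b b
  Body ⇒ p F ⇒ p F b ⇒ p b b

p b b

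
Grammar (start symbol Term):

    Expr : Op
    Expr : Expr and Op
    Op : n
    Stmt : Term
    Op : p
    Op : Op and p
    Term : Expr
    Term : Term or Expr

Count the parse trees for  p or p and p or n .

2

Parse trees for p or p and p or n:
  [Term [Term [Term [Expr [Op p]]] or [Expr [Op [Op p] and p]]] or [Expr [Op n]]]
  [Term [Term [Term [Expr [Op p]]] or [Expr [Expr [Op p]] and [Op p]]] or [Expr [Op n]]]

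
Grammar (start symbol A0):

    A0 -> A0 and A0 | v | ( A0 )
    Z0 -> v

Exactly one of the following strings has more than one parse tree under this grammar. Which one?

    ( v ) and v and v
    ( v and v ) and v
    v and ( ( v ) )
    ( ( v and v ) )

( v ) and v and v: 2 trees
( v and v ) and v: 1 tree
v and ( ( v ) ): 1 tree
( ( v and v ) ): 1 tree

( v ) and v and v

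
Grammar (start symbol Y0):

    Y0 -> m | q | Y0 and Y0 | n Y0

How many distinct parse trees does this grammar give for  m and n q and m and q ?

9

Parse trees for m and n q and m and q (showing first 6 of 9):
  [Y0 [Y0 m] and [Y0 [Y0 n [Y0 q]] and [Y0 [Y0 m] and [Y0 q]]]]
  [Y0 [Y0 m] and [Y0 [Y0 [Y0 n [Y0 q]] and [Y0 m]] and [Y0 q]]]
  [Y0 [Y0 m] and [Y0 [Y0 n [Y0 [Y0 q] and [Y0 m]]] and [Y0 q]]]
  [Y0 [Y0 m] and [Y0 n [Y0 [Y0 q] and [Y0 [Y0 m] and [Y0 q]]]]]
  [Y0 [Y0 m] and [Y0 n [Y0 [Y0 [Y0 q] and [Y0 m]] and [Y0 q]]]]
  [Y0 [Y0 [Y0 m] and [Y0 n [Y0 q]]] and [Y0 [Y0 m] and [Y0 q]]]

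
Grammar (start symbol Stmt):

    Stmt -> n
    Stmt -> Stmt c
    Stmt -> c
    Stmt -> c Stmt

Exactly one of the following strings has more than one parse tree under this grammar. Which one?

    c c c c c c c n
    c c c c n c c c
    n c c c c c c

c c c c c c c n: 1 tree
c c c c n c c c: 35 trees
n c c c c c c: 1 tree

c c c c n c c c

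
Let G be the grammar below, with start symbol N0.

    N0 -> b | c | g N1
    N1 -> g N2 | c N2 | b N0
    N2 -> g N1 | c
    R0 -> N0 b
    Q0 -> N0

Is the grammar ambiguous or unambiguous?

(R0, Q0 are unreachable from N0, so their rules don't affect L(N0).) Restricted to the reachable nonterminals, every rule has the form A → t or A → t B, and no two rules for the same A share a first terminal. The grammar encodes a DFA — one run per string.

Unambiguous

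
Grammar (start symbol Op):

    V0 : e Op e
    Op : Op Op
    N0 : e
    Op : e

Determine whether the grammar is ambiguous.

Witness: e e e

Derivation 1: Op ⇒ Op Op ⇒ Op Op Op ⇒ e Op Op ⇒ e e Op ⇒ e e e
Derivation 2: Op ⇒ Op Op ⇒ e Op ⇒ e Op Op ⇒ e e Op ⇒ e e e

Two distinct leftmost derivations for the same string.

Ambiguous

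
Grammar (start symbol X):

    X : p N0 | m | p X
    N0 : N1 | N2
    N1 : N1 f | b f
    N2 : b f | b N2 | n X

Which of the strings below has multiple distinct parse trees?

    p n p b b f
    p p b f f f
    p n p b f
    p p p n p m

p n p b b f: 1 tree
p p b f f f: 1 tree
p n p b f: 2 trees
p p p n p m: 1 tree

p n p b f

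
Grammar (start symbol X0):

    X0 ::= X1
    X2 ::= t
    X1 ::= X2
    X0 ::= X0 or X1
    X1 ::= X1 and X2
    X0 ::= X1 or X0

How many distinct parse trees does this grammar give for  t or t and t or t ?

4

Parse trees for t or t and t or t:
  [X0 [X0 [X0 [X1 [X2 t]]] or [X1 [X1 [X2 t]] and [X2 t]]] or [X1 [X2 t]]]
  [X0 [X0 [X1 [X2 t]] or [X0 [X1 [X1 [X2 t]] and [X2 t]]]] or [X1 [X2 t]]]
  [X0 [X1 [X2 t]] or [X0 [X0 [X1 [X1 [X2 t]] and [X2 t]]] or [X1 [X2 t]]]]
  [X0 [X1 [X2 t]] or [X0 [X1 [X1 [X2 t]] and [X2 t]] or [X0 [X1 [X2 t]]]]]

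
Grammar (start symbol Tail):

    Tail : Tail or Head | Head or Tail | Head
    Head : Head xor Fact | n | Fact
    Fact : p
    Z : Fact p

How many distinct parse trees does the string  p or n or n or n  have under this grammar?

Parse trees for p or n or n or n:
  [Tail [Tail [Tail [Tail [Head [Fact p]]] or [Head n]] or [Head n]] or [Head n]]
  [Tail [Tail [Tail [Head [Fact p]] or [Tail [Head n]]] or [Head n]] or [Head n]]
  [Tail [Tail [Head [Fact p]] or [Tail [Tail [Head n]] or [Head n]]] or [Head n]]
  [Tail [Tail [Head [Fact p]] or [Tail [Head n] or [Tail [Head n]]]] or [Head n]]
  [Tail [Head [Fact p]] or [Tail [Tail [Tail [Head n]] or [Head n]] or [Head n]]]
  [Tail [Head [Fact p]] or [Tail [Tail [Head n] or [Tail [Head n]]] or [Head n]]]
  [Tail [Head [Fact p]] or [Tail [Head n] or [Tail [Tail [Head n]] or [Head n]]]]
  [Tail [Head [Fact p]] or [Tail [Head n] or [Tail [Head n] or [Tail [Head n]]]]]

8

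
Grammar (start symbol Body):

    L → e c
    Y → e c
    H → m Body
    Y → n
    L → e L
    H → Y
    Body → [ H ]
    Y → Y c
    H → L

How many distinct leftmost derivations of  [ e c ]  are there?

Parse trees for [ e c ]:
  [Body [ [H [Y e c]] ]]
  [Body [ [H [L e c]] ]]

2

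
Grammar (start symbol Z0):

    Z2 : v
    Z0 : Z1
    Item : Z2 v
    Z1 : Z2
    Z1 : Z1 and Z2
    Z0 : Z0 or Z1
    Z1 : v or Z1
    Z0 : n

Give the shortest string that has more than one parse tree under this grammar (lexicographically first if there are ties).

v or v

length 1: no string has ≥2 trees
length 3: v or v has 2 parse trees

Two derivations of v or v:
  Z0 ⇒ Z1 ⇒ v or Z1 ⇒ v or Z2 ⇒ v or v
  Z0 ⇒ Z0 or Z1 ⇒ Z1 or Z1 ⇒ Z2 or Z1 ⇒ v or Z1 ⇒ v or Z2 ⇒ v or v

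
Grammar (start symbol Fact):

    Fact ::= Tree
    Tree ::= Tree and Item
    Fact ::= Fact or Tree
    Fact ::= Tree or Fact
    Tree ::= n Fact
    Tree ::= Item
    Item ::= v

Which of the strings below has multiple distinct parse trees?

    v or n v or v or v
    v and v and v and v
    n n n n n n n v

v or n v or v or v

v or n v or v or v: 24 trees
v and v and v and v: 1 tree
n n n n n n n v: 1 tree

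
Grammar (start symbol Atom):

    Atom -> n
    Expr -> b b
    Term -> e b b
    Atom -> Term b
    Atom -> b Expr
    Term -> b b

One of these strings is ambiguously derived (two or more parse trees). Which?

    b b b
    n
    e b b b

b b b

b b b: 2 trees
n: 1 tree
e b b b: 1 tree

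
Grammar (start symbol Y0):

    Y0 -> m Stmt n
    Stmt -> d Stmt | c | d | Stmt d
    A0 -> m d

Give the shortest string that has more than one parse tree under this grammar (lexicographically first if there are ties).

m d d n

length 3: no string has ≥2 trees
length 4: m d d n has 2 parse trees

Two derivations of m d d n:
  Y0 ⇒ m Stmt n ⇒ m d Stmt n ⇒ m d d n
  Y0 ⇒ m Stmt n ⇒ m Stmt d n ⇒ m d d n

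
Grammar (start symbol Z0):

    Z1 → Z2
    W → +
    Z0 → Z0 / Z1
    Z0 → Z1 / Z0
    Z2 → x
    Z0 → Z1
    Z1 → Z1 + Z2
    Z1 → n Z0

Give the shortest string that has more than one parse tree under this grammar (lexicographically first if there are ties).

length 1: no string has ≥2 trees
length 2: no string has ≥2 trees
length 3: x / x has 2 parse trees

Two derivations of x / x:
  Z0 ⇒ Z0 / Z1 ⇒ Z1 / Z1 ⇒ Z2 / Z1 ⇒ x / Z1 ⇒ x / Z2 ⇒ x / x
  Z0 ⇒ Z1 / Z0 ⇒ Z2 / Z0 ⇒ x / Z0 ⇒ x / Z1 ⇒ x / Z2 ⇒ x / x

x / x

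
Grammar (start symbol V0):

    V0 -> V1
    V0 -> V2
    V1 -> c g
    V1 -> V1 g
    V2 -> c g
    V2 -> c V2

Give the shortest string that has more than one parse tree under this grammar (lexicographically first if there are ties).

c g

length 2: c g has 2 parse trees

Two derivations of c g:
  V0 ⇒ V1 ⇒ c g
  V0 ⇒ V2 ⇒ c g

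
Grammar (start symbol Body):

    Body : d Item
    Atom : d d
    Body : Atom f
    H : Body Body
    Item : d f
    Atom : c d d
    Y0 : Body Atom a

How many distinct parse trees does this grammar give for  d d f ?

2

Parse trees for d d f:
  [Body d [Item d f]]
  [Body [Atom d d] f]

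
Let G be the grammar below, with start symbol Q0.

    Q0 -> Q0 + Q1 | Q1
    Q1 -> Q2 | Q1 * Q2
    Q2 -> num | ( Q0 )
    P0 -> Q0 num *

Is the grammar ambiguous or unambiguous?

Only Q0, Q1, Q2 are reachable from Q0; ignoring the rest: This is a standard precedence ladder (Q0 over Q1 over Q2), with each level left-recursive on its own operator ('+' at Q0, '*' at Q1). That structure is LR(1), hence unambiguous.

Unambiguous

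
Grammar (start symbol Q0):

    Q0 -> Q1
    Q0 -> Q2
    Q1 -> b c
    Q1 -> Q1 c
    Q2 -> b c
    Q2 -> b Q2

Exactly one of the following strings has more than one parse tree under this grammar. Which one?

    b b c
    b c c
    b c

b c

b b c: 1 tree
b c c: 1 tree
b c: 2 trees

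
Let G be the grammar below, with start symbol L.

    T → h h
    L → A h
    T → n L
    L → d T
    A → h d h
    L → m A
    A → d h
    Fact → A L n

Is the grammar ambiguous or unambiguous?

Ambiguous

Witness: d h h

Derivation 1: L ⇒ A h ⇒ d h h
Derivation 2: L ⇒ d T ⇒ d h h

Two distinct leftmost derivations for the same string.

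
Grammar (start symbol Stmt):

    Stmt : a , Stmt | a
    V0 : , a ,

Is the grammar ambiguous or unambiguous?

Unambiguous

Only Stmt is reachable from Stmt; ignoring the rest: Right-recursive list with a separator: after each atom, whether the separator follows determines the rule. One parse per string.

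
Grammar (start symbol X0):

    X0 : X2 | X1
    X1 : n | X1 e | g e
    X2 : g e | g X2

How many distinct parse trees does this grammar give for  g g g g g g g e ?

1

Parse trees for g g g g g g g e:
  [X0 [X2 g [X2 g [X2 g [X2 g [X2 g [X2 g [X2 g e]]]]]]]]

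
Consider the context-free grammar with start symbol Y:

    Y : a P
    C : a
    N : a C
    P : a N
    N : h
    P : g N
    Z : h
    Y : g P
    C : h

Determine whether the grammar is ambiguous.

(Z is unreachable from Y, so its rules don't affect L(Y).) The reachable rules are right-linear with at most one rule per (nonterminal, next-terminal) pair. Each input token forces the next rule, so parsing is deterministic.

Unambiguous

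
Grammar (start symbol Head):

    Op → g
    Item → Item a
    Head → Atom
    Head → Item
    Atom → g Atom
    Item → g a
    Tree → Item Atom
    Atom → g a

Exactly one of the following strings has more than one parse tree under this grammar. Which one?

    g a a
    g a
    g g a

g a a: 1 tree
g a: 2 trees
g g a: 1 tree

g a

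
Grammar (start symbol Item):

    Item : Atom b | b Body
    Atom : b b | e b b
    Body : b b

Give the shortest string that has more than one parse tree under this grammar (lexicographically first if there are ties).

length 3: b b b has 2 parse trees

Two derivations of b b b:
  Item ⇒ Atom b ⇒ b b b
  Item ⇒ b Body ⇒ b b b

b b b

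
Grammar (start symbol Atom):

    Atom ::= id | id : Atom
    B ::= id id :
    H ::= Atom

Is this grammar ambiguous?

Only Atom is reachable from Atom; ignoring the rest: Right-recursive list with a separator: after each atom, whether the separator follows determines the rule. One parse per string.

Unambiguous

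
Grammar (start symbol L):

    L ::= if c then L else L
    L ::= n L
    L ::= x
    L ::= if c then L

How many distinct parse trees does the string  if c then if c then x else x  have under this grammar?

Parse trees for if c then if c then x else x:
  [L if c then [L if c then [L x]] else [L x]]
  [L if c then [L if c then [L x] else [L x]]]

2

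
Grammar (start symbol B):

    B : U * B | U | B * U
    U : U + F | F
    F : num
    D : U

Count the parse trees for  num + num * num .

Parse trees for num + num * num:
  [B [U [U [F num]] + [F num]] * [B [U [F num]]]]
  [B [B [U [U [F num]] + [F num]]] * [U [F num]]]

2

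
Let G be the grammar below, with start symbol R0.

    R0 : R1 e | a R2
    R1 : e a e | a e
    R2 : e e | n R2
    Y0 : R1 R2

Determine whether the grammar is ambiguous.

Ambiguous

Witness: a e e

Derivation 1: R0 ⇒ R1 e ⇒ a e e
Derivation 2: R0 ⇒ a R2 ⇒ a e e

Two distinct leftmost derivations for the same string.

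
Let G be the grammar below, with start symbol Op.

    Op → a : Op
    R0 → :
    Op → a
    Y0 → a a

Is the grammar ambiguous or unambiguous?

(Y0, R0 are unreachable from Op, so their rules don't affect L(Op).) Right-recursive list with a separator: after each atom, whether the separator follows determines the rule. One parse per string.

Unambiguous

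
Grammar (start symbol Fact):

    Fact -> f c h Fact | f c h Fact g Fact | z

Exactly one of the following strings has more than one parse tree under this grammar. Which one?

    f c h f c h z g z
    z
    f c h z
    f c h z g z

f c h f c h z g z: 2 trees
z: 1 tree
f c h z: 1 tree
f c h z g z: 1 tree

f c h f c h z g z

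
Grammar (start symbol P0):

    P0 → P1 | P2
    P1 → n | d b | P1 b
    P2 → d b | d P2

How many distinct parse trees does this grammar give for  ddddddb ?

Parse trees for ddddddb:
  [P0 [P2 d [P2 d [P2 d [P2 d [P2 d [P2 d b]]]]]]]

1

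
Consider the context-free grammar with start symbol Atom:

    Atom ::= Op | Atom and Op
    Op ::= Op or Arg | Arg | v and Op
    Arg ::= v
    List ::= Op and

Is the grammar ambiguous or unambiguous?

Witness: v and v

Derivation 1: Atom ⇒ Op ⇒ v and Op ⇒ v and Arg ⇒ v and v
Derivation 2: Atom ⇒ Atom and Op ⇒ Op and Op ⇒ Arg and Op ⇒ v and Op ⇒ v and Arg ⇒ v and v

Two distinct leftmost derivations for the same string.

Ambiguous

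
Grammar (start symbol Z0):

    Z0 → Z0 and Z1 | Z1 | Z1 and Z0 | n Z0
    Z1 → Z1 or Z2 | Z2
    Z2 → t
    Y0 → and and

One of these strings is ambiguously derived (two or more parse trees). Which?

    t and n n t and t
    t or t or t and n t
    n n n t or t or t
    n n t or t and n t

t and n n t and t: 5 trees
t or t or t and n t: 1 tree
n n n t or t or t: 1 tree
n n t or t and n t: 1 tree

t and n n t and t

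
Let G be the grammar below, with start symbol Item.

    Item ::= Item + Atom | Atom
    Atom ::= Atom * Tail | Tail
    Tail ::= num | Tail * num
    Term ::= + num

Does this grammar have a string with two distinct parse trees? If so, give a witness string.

Ambiguous

Witness: num * num

Derivation 1: Item ⇒ Atom ⇒ Atom * Tail ⇒ Tail * Tail ⇒ num * Tail ⇒ num * num
Derivation 2: Item ⇒ Atom ⇒ Tail ⇒ Tail * num ⇒ num * num

Two distinct leftmost derivations for the same string.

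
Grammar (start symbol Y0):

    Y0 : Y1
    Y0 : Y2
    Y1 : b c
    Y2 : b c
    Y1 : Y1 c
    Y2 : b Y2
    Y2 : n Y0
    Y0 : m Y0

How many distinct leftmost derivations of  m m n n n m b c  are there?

2

Parse trees for m m n n n m b c:
  [Y0 m [Y0 m [Y0 [Y2 n [Y0 [Y2 n [Y0 [Y2 n [Y0 m [Y0 [Y1 b c]]]]]]]]]]]
  [Y0 m [Y0 m [Y0 [Y2 n [Y0 [Y2 n [Y0 [Y2 n [Y0 m [Y0 [Y2 b c]]]]]]]]]]]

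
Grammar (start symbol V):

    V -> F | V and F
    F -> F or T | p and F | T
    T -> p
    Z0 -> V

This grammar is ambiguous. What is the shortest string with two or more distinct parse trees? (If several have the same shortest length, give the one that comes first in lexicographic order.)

length 1: no string has ≥2 trees
length 3: p and p has 2 parse trees

Two derivations of p and p:
  V ⇒ F ⇒ p and F ⇒ p and T ⇒ p and p
  V ⇒ V and F ⇒ F and F ⇒ T and F ⇒ p and F ⇒ p and T ⇒ p and p

p and p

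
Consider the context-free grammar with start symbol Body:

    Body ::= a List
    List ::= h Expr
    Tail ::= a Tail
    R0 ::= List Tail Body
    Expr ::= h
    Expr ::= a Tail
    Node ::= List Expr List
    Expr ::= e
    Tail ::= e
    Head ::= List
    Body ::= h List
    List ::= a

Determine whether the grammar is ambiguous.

(Head, R0, Node are unreachable from Body, so their rules don't affect L(Body).) Restricted to the reachable nonterminals, every rule has the form A → t or A → t B, and no two rules for the same A share a first terminal. The grammar encodes a DFA — one run per string.

Unambiguous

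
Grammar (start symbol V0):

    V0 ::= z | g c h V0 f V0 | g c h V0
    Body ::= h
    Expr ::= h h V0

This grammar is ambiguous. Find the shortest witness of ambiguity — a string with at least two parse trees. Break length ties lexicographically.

length 1: no string has ≥2 trees
length 4: no string has ≥2 trees
length 6: no string has ≥2 trees
length 7: no string has ≥2 trees
length 9: g c h g c h z f z has 2 parse trees

Two derivations of g c h g c h z f z:
  V0 ⇒ g c h V0 f V0 ⇒ g c h g c h V0 f V0 ⇒ g c h g c h z f V0 ⇒ g c h g c h z f z
  V0 ⇒ g c h V0 ⇒ g c h g c h V0 f V0 ⇒ g c h g c h z f V0 ⇒ g c h g c h z f z

g c h g c h z f z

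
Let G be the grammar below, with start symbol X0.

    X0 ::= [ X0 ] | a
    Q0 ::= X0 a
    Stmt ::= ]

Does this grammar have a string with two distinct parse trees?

Only X0 is reachable from X0; ignoring the rest: L(X0) is { openⁿ atom closeⁿ : n ≥ 0 }. The bracket depth fixes n, and the derivation is forced at every step.

Unambiguous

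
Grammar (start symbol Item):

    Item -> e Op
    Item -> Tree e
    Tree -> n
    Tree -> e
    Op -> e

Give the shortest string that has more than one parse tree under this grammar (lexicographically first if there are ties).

length 2: e e has 2 parse trees

Two derivations of e e:
  Item ⇒ e Op ⇒ e e
  Item ⇒ Tree e ⇒ e e

e e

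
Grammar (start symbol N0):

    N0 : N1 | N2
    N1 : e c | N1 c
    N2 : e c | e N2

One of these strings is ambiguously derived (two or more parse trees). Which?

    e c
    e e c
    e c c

e c

e c: 2 trees
e e c: 1 tree
e c c: 1 tree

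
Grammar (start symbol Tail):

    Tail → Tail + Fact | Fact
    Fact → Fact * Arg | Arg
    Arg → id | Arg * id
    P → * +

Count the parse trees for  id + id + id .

1

Parse trees for id + id + id:
  [Tail [Tail [Tail [Fact [Arg id]]] + [Fact [Arg id]]] + [Fact [Arg id]]]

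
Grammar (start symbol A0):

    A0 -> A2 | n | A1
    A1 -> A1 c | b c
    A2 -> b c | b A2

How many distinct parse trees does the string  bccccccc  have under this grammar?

1

Parse trees for bccccccc:
  [A0 [A1 [A1 [A1 [A1 [A1 [A1 [A1 b c] c] c] c] c] c] c]]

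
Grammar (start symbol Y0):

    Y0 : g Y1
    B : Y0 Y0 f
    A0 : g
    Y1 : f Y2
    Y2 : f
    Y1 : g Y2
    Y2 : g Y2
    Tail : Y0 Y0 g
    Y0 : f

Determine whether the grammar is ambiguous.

Only Y0, Y1, Y2 are reachable from Y0; ignoring the rest: Each reachable nonterminal has at most one production per leading terminal, and all productions are right-linear; the derivation is determined token-by-token.

Unambiguous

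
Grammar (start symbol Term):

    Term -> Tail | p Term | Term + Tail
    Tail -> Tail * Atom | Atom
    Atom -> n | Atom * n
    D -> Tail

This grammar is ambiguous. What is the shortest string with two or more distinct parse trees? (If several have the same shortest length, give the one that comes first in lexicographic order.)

n * n

length 1: no string has ≥2 trees
length 2: no string has ≥2 trees
length 3: n * n has 2 parse trees

Two derivations of n * n:
  Term ⇒ Tail ⇒ Tail * Atom ⇒ Atom * Atom ⇒ n * Atom ⇒ n * n
  Term ⇒ Tail ⇒ Atom ⇒ Atom * n ⇒ n * n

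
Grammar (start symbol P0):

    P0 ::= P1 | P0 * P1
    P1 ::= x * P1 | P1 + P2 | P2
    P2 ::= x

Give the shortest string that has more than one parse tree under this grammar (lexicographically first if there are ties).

length 1: no string has ≥2 trees
length 3: x * x has 2 parse trees

Two derivations of x * x:
  P0 ⇒ P1 ⇒ x * P1 ⇒ x * P2 ⇒ x * x
  P0 ⇒ P0 * P1 ⇒ P1 * P1 ⇒ P2 * P1 ⇒ x * P1 ⇒ x * P2 ⇒ x * x

x * x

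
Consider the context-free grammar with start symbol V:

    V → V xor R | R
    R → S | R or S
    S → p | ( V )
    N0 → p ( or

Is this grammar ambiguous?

(N0 is unreachable from V, so its rules don't affect L(V).) The grammar is stratified — V handles 'xor' (left-recursive), R handles 'or', S atoms. Each operator has a fixed associativity and precedence level, so every string has one parse.

Unambiguous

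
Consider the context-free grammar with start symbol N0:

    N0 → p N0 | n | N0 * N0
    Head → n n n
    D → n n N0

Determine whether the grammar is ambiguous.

Ambiguous

Witness: p n * n

Derivation 1: N0 ⇒ p N0 ⇒ p N0 * N0 ⇒ p n * N0 ⇒ p n * n
Derivation 2: N0 ⇒ N0 * N0 ⇒ p N0 * N0 ⇒ p n * N0 ⇒ p n * n

Two distinct leftmost derivations for the same string.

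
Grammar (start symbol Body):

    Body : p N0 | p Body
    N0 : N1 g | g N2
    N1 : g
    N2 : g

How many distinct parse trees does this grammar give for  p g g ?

Parse trees for p g g:
  [Body p [N0 [N1 g] g]]
  [Body p [N0 g [N2 g]]]

2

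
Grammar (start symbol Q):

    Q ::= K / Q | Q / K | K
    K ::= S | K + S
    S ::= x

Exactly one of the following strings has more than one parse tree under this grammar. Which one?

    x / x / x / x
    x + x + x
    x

x / x / x / x: 8 trees
x + x + x: 1 tree
x: 1 tree

x / x / x / x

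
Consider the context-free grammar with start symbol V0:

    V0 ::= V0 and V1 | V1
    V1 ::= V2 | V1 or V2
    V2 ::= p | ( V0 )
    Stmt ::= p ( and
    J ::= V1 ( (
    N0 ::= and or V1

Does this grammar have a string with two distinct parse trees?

Unambiguous

Only V0, V1, V2 are reachable from V0; ignoring the rest: V0 → V0 and V1 | V1  ;  V1 → V1 or V2 | V2  — a left-associative chain with V2 at the bottom. Each string factors uniquely by precedence.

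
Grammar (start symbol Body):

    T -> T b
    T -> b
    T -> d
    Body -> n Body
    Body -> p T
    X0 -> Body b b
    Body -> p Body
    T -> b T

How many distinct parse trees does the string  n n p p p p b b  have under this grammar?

2

Parse trees for n n p p p p b b:
  [Body n [Body n [Body p [Body p [Body p [Body p [T [T b] b]]]]]]]
  [Body n [Body n [Body p [Body p [Body p [Body p [T b [T b]]]]]]]]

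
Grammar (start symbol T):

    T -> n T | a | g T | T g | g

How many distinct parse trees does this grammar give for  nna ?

Parse trees for nna:
  [T n [T n [T a]]]

1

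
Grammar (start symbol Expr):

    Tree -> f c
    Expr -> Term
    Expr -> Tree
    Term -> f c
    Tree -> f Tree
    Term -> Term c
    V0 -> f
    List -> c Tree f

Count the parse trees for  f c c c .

Parse trees for f c c c:
  [Expr [Term [Term [Term f c] c] c]]

1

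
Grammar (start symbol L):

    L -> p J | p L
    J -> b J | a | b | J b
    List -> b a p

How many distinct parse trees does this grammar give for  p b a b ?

2

Parse trees for p b a b:
  [L p [J b [J [J a] b]]]
  [L p [J [J b [J a]] b]]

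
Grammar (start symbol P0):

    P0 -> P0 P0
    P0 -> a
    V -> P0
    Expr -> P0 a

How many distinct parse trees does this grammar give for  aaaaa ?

Parse trees for aaaaa (showing first 6 of 14):
  [P0 [P0 a] [P0 [P0 a] [P0 [P0 a] [P0 [P0 a] [P0 a]]]]]
  [P0 [P0 a] [P0 [P0 a] [P0 [P0 [P0 a] [P0 a]] [P0 a]]]]
  [P0 [P0 a] [P0 [P0 [P0 a] [P0 a]] [P0 [P0 a] [P0 a]]]]
  [P0 [P0 a] [P0 [P0 [P0 a] [P0 [P0 a] [P0 a]]] [P0 a]]]
  [P0 [P0 a] [P0 [P0 [P0 [P0 a] [P0 a]] [P0 a]] [P0 a]]]
  [P0 [P0 [P0 a] [P0 a]] [P0 [P0 a] [P0 [P0 a] [P0 a]]]]

14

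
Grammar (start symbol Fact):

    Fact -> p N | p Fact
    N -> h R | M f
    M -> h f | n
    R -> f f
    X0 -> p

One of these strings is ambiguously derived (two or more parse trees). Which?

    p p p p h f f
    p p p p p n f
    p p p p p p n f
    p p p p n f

p p p p h f f

p p p p h f f: 2 trees
p p p p p n f: 1 tree
p p p p p p n f: 1 tree
p p p p n f: 1 tree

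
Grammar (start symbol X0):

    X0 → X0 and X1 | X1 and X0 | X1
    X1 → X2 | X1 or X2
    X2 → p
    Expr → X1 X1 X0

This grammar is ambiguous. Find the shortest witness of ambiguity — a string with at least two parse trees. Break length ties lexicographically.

length 1: no string has ≥2 trees
length 3: p and p has 2 parse trees

Two derivations of p and p:
  X0 ⇒ X0 and X1 ⇒ X1 and X1 ⇒ X2 and X1 ⇒ p and X1 ⇒ p and X2 ⇒ p and p
  X0 ⇒ X1 and X0 ⇒ X2 and X0 ⇒ p and X0 ⇒ p and X1 ⇒ p and X2 ⇒ p and p

p and p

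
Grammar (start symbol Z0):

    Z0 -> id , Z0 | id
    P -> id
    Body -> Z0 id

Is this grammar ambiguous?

Unambiguous

(P, Body are unreachable from Z0, so their rules don't affect L(Z0).) Right-recursive list with a separator: after each atom, whether the separator follows determines the rule. One parse per string.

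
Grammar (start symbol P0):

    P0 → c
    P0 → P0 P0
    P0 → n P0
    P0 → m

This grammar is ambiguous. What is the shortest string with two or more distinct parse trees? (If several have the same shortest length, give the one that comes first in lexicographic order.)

c c c

length 1: no string has ≥2 trees
length 2: no string has ≥2 trees
length 3: c c c has 2 parse trees

Two derivations of c c c:
  P0 ⇒ P0 P0 ⇒ c P0 ⇒ c P0 P0 ⇒ c c P0 ⇒ c c c
  P0 ⇒ P0 P0 ⇒ P0 P0 P0 ⇒ c P0 P0 ⇒ c c P0 ⇒ c c c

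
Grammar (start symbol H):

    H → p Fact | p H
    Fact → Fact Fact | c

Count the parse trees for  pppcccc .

5

Parse trees for pppcccc:
  [H p [H p [H p [Fact [Fact c] [Fact [Fact c] [Fact [Fact c] [Fact c]]]]]]]
  [H p [H p [H p [Fact [Fact c] [Fact [Fact [Fact c] [Fact c]] [Fact c]]]]]]
  [H p [H p [H p [Fact [Fact [Fact c] [Fact c]] [Fact [Fact c] [Fact c]]]]]]
  [H p [H p [H p [Fact [Fact [Fact c] [Fact [Fact c] [Fact c]]] [Fact c]]]]]
  [H p [H p [H p [Fact [Fact [Fact [Fact c] [Fact c]] [Fact c]] [Fact c]]]]]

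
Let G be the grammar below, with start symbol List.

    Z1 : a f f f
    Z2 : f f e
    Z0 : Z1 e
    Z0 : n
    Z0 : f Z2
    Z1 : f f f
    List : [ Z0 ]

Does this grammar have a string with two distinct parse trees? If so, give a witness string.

Witness: [ f f f e ]

Derivation 1: List ⇒ [ Z0 ] ⇒ [ Z1 e ] ⇒ [ f f f e ]
Derivation 2: List ⇒ [ Z0 ] ⇒ [ f Z2 ] ⇒ [ f f f e ]

Two distinct leftmost derivations for the same string.

Ambiguous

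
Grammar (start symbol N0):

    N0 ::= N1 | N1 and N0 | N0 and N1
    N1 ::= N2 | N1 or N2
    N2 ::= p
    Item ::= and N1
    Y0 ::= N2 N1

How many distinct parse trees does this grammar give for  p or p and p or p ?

Parse trees for p or p and p or p:
  [N0 [N1 [N1 [N2 p]] or [N2 p]] and [N0 [N1 [N1 [N2 p]] or [N2 p]]]]
  [N0 [N0 [N1 [N1 [N2 p]] or [N2 p]]] and [N1 [N1 [N2 p]] or [N2 p]]]

2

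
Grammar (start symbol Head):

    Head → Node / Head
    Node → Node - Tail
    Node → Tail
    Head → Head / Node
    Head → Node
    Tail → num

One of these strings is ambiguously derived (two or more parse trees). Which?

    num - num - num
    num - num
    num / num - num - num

num - num - num: 1 tree
num - num: 1 tree
num / num - num - num: 2 trees

num / num - num - num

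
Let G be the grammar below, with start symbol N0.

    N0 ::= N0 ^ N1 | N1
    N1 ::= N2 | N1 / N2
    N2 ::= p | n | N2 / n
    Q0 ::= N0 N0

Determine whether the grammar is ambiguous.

Witness: n / n

Derivation 1: N0 ⇒ N1 ⇒ N2 ⇒ N2 / n ⇒ n / n
Derivation 2: N0 ⇒ N1 ⇒ N1 / N2 ⇒ N2 / N2 ⇒ n / N2 ⇒ n / n

Two distinct leftmost derivations for the same string.

Ambiguous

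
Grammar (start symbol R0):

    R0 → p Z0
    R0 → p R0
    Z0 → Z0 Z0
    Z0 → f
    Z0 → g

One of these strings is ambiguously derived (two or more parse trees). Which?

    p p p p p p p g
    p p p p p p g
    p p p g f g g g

p p p p p p p g: 1 tree
p p p p p p g: 1 tree
p p p g f g g g: 14 trees

p p p g f g g g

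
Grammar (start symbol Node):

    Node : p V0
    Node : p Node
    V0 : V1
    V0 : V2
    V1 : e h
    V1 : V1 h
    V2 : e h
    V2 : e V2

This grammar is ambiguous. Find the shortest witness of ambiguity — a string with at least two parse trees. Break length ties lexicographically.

length 3: p e h has 2 parse trees

Two derivations of p e h:
  Node ⇒ p V0 ⇒ p V1 ⇒ p e h
  Node ⇒ p V0 ⇒ p V2 ⇒ p e h

p e h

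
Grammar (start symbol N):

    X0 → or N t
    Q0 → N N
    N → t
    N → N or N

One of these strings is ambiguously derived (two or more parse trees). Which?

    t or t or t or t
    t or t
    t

t or t or t or t: 5 trees
t or t: 1 tree
t: 1 tree

t or t or t or t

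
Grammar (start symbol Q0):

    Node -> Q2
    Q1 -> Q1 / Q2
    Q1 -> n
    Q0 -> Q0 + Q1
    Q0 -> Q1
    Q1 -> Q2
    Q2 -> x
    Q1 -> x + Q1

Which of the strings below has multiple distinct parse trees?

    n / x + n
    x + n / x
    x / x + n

n / x + n: 1 tree
x + n / x: 3 trees
x / x + n: 1 tree

x + n / x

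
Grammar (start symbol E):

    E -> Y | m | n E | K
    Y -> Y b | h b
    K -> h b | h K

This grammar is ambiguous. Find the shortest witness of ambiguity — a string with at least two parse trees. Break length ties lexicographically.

length 1: no string has ≥2 trees
length 2: h b has 2 parse trees

Two derivations of h b:
  E ⇒ Y ⇒ h b
  E ⇒ K ⇒ h b

h b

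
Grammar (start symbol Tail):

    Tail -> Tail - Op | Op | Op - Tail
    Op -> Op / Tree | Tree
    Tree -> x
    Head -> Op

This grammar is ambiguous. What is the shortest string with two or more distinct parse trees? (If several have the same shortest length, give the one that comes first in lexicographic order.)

length 1: no string has ≥2 trees
length 3: x - x has 2 parse trees

Two derivations of x - x:
  Tail ⇒ Tail - Op ⇒ Op - Op ⇒ Tree - Op ⇒ x - Op ⇒ x - Tree ⇒ x - x
  Tail ⇒ Op - Tail ⇒ Tree - Tail ⇒ x - Tail ⇒ x - Op ⇒ x - Tree ⇒ x - x

x - x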